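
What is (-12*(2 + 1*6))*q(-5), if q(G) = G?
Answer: 480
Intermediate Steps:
(-12*(2 + 1*6))*q(-5) = -12*(2 + 1*6)*(-5) = -12*(2 + 6)*(-5) = -12*8*(-5) = -96*(-5) = 480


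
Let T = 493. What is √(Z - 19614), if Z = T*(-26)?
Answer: 4*I*√2027 ≈ 180.09*I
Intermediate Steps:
Z = -12818 (Z = 493*(-26) = -12818)
√(Z - 19614) = √(-12818 - 19614) = √(-32432) = 4*I*√2027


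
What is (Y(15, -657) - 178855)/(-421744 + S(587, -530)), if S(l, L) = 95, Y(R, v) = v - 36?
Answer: 179548/421649 ≈ 0.42582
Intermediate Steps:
Y(R, v) = -36 + v
(Y(15, -657) - 178855)/(-421744 + S(587, -530)) = ((-36 - 657) - 178855)/(-421744 + 95) = (-693 - 178855)/(-421649) = -179548*(-1/421649) = 179548/421649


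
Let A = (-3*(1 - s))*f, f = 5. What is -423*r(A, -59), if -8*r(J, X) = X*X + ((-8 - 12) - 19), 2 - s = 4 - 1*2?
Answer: 727983/4 ≈ 1.8200e+5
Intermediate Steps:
s = 0 (s = 2 - (4 - 1*2) = 2 - (4 - 2) = 2 - 1*2 = 2 - 2 = 0)
A = -15 (A = -3*(1 - 1*0)*5 = -3*(1 + 0)*5 = -3*1*5 = -3*5 = -15)
r(J, X) = 39/8 - X²/8 (r(J, X) = -(X*X + ((-8 - 12) - 19))/8 = -(X² + (-20 - 19))/8 = -(X² - 39)/8 = -(-39 + X²)/8 = 39/8 - X²/8)
-423*r(A, -59) = -423*(39/8 - ⅛*(-59)²) = -423*(39/8 - ⅛*3481) = -423*(39/8 - 3481/8) = -423*(-1721/4) = 727983/4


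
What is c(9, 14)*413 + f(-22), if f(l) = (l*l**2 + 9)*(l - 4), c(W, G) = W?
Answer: 280331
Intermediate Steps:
f(l) = (-4 + l)*(9 + l**3) (f(l) = (l**3 + 9)*(-4 + l) = (9 + l**3)*(-4 + l) = (-4 + l)*(9 + l**3))
c(9, 14)*413 + f(-22) = 9*413 + (-36 + (-22)**4 - 4*(-22)**3 + 9*(-22)) = 3717 + (-36 + 234256 - 4*(-10648) - 198) = 3717 + (-36 + 234256 + 42592 - 198) = 3717 + 276614 = 280331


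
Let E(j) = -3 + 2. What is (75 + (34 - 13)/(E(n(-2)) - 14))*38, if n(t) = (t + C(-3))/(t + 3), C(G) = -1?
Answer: 13984/5 ≈ 2796.8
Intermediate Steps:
n(t) = (-1 + t)/(3 + t) (n(t) = (t - 1)/(t + 3) = (-1 + t)/(3 + t))
E(j) = -1
(75 + (34 - 13)/(E(n(-2)) - 14))*38 = (75 + (34 - 13)/(-1 - 14))*38 = (75 + 21/(-15))*38 = (75 + 21*(-1/15))*38 = (75 - 7/5)*38 = (368/5)*38 = 13984/5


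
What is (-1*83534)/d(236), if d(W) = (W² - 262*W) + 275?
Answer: 83534/5861 ≈ 14.253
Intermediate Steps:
d(W) = 275 + W² - 262*W
(-1*83534)/d(236) = (-1*83534)/(275 + 236² - 262*236) = -83534/(275 + 55696 - 61832) = -83534/(-5861) = -83534*(-1/5861) = 83534/5861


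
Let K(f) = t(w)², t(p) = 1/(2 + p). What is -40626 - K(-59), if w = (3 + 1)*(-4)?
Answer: -7962697/196 ≈ -40626.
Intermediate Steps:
w = -16 (w = 4*(-4) = -16)
K(f) = 1/196 (K(f) = (1/(2 - 16))² = (1/(-14))² = (-1/14)² = 1/196)
-40626 - K(-59) = -40626 - 1*1/196 = -40626 - 1/196 = -7962697/196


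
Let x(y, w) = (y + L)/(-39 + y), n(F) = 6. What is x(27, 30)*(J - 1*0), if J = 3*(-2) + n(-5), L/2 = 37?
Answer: 0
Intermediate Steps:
L = 74 (L = 2*37 = 74)
x(y, w) = (74 + y)/(-39 + y) (x(y, w) = (y + 74)/(-39 + y) = (74 + y)/(-39 + y))
J = 0 (J = 3*(-2) + 6 = -6 + 6 = 0)
x(27, 30)*(J - 1*0) = ((74 + 27)/(-39 + 27))*(0 - 1*0) = (101/(-12))*(0 + 0) = -1/12*101*0 = -101/12*0 = 0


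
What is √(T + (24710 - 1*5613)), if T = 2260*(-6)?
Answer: 7*√113 ≈ 74.411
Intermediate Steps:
T = -13560
√(T + (24710 - 1*5613)) = √(-13560 + (24710 - 1*5613)) = √(-13560 + (24710 - 5613)) = √(-13560 + 19097) = √5537 = 7*√113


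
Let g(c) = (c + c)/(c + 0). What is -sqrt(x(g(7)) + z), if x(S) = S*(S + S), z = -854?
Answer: -3*I*sqrt(94) ≈ -29.086*I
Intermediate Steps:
g(c) = 2 (g(c) = (2*c)/c = 2)
x(S) = 2*S**2 (x(S) = S*(2*S) = 2*S**2)
-sqrt(x(g(7)) + z) = -sqrt(2*2**2 - 854) = -sqrt(2*4 - 854) = -sqrt(8 - 854) = -sqrt(-846) = -3*I*sqrt(94)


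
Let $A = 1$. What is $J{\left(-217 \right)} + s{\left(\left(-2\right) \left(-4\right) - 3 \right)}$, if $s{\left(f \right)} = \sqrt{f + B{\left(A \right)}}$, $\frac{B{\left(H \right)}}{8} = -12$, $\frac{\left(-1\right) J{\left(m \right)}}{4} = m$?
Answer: $868 + i \sqrt{91} \approx 868.0 + 9.5394 i$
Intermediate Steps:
$J{\left(m \right)} = - 4 m$
$B{\left(H \right)} = -96$ ($B{\left(H \right)} = 8 \left(-12\right) = -96$)
$s{\left(f \right)} = \sqrt{-96 + f}$ ($s{\left(f \right)} = \sqrt{f - 96} = \sqrt{-96 + f}$)
$J{\left(-217 \right)} + s{\left(\left(-2\right) \left(-4\right) - 3 \right)} = \left(-4\right) \left(-217\right) + \sqrt{-96 - -5} = 868 + \sqrt{-96 + \left(8 - 3\right)} = 868 + \sqrt{-96 + 5} = 868 + \sqrt{-91} = 868 + i \sqrt{91}$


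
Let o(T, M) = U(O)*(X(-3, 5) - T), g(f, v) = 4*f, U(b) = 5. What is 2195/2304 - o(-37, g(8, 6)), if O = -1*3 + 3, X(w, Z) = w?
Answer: -389485/2304 ≈ -169.05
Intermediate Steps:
O = 0 (O = -3 + 3 = 0)
o(T, M) = -15 - 5*T (o(T, M) = 5*(-3 - T) = -15 - 5*T)
2195/2304 - o(-37, g(8, 6)) = 2195/2304 - (-15 - 5*(-37)) = 2195*(1/2304) - (-15 + 185) = 2195/2304 - 1*170 = 2195/2304 - 170 = -389485/2304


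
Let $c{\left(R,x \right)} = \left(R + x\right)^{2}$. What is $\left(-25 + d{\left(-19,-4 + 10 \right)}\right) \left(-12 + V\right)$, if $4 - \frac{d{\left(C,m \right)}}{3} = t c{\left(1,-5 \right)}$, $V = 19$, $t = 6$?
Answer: $-2107$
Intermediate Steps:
$d{\left(C,m \right)} = -276$ ($d{\left(C,m \right)} = 12 - 3 \cdot 6 \left(1 - 5\right)^{2} = 12 - 3 \cdot 6 \left(-4\right)^{2} = 12 - 3 \cdot 6 \cdot 16 = 12 - 288 = -276$)
$\left(-25 + d{\left(-19,-4 + 10 \right)}\right) \left(-12 + V\right) = \left(-25 - 276\right) \left(-12 + 19\right) = \left(-301\right) 7 = -2107$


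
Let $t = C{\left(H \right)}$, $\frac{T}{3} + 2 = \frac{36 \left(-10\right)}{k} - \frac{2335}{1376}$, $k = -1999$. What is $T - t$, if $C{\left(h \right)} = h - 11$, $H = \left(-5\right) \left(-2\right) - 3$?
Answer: $- \frac{18018163}{2750624} \approx -6.5506$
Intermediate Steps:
$H = 7$ ($H = 10 - 3 = 7$)
$C{\left(h \right)} = -11 + h$ ($C{\left(h \right)} = h - 11 = -11 + h$)
$T = - \frac{29020659}{2750624}$ ($T = -6 + 3 \left(\frac{36 \left(-10\right)}{-1999} - \frac{2335}{1376}\right) = -6 + 3 \left(\left(-360\right) \left(- \frac{1}{1999}\right) - \frac{2335}{1376}\right) = -6 + 3 \left(\frac{360}{1999} - \frac{2335}{1376}\right) = -6 + 3 \left(- \frac{4172305}{2750624}\right) = -6 - \frac{12516915}{2750624} = - \frac{29020659}{2750624} \approx -10.551$)
$t = -4$ ($t = -11 + 7 = -4$)
$T - t = - \frac{29020659}{2750624} - -4 = - \frac{29020659}{2750624} + 4 = - \frac{18018163}{2750624}$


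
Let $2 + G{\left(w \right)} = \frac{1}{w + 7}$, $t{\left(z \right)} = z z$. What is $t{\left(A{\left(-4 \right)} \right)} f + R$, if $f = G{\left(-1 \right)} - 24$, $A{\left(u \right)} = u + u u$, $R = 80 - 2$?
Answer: $-3642$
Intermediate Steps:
$R = 78$ ($R = 80 - 2 = 78$)
$A{\left(u \right)} = u + u^{2}$
$t{\left(z \right)} = z^{2}$
$G{\left(w \right)} = -2 + \frac{1}{7 + w}$ ($G{\left(w \right)} = -2 + \frac{1}{w + 7} = -2 + \frac{1}{7 + w}$)
$f = - \frac{155}{6}$ ($f = \frac{-13 - -2}{7 - 1} - 24 = \frac{-13 + 2}{6} - 24 = \frac{1}{6} \left(-11\right) - 24 = - \frac{11}{6} - 24 = - \frac{155}{6} \approx -25.833$)
$t{\left(A{\left(-4 \right)} \right)} f + R = \left(- 4 \left(1 - 4\right)\right)^{2} \left(- \frac{155}{6}\right) + 78 = \left(\left(-4\right) \left(-3\right)\right)^{2} \left(- \frac{155}{6}\right) + 78 = 12^{2} \left(- \frac{155}{6}\right) + 78 = 144 \left(- \frac{155}{6}\right) + 78 = -3720 + 78 = -3642$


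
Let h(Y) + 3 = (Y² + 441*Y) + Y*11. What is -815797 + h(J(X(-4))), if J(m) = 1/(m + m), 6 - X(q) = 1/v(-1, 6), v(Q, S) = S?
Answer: -999307531/1225 ≈ -8.1576e+5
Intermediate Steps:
X(q) = 35/6 (X(q) = 6 - 1/6 = 6 - 1*⅙ = 6 - ⅙ = 35/6)
J(m) = 1/(2*m)
h(Y) = -3 + Y² + 452*Y (h(Y) = -3 + ((Y² + 441*Y) + Y*11) = -3 + ((Y² + 441*Y) + 11*Y) = -3 + (Y² + 452*Y) = -3 + Y² + 452*Y)
-815797 + h(J(X(-4))) = -815797 + (-3 + (1/(2*(35/6)))² + 452*(1/(2*(35/6)))) = -815797 + (-3 + ((½)*(6/35))² + 452*((½)*(6/35))) = -815797 + (-3 + (3/35)² + 452*(3/35)) = -815797 + (-3 + 9/1225 + 1356/35) = -815797 + 43794/1225 = -999307531/1225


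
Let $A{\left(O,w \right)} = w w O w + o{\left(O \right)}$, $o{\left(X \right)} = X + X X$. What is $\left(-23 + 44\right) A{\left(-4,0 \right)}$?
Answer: $252$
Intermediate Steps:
$o{\left(X \right)} = X + X^{2}$
$A{\left(O,w \right)} = O w^{3} + O \left(1 + O\right)$ ($A{\left(O,w \right)} = w w O w + O \left(1 + O\right) = w^{2} O w + O \left(1 + O\right) = O w^{2} w + O \left(1 + O\right) = O w^{3} + O \left(1 + O\right)$)
$\left(-23 + 44\right) A{\left(-4,0 \right)} = \left(-23 + 44\right) \left(- 4 \left(1 - 4 + 0^{3}\right)\right) = 21 \left(- 4 \left(1 - 4 + 0\right)\right) = 21 \left(\left(-4\right) \left(-3\right)\right) = 21 \cdot 12 = 252$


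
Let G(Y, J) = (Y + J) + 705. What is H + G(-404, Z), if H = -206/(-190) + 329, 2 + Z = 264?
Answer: 84843/95 ≈ 893.08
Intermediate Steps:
Z = 262 (Z = -2 + 264 = 262)
G(Y, J) = 705 + J + Y (G(Y, J) = (J + Y) + 705 = 705 + J + Y)
H = 31358/95 (H = -206*(-1/190) + 329 = 103/95 + 329 = 31358/95 ≈ 330.08)
H + G(-404, Z) = 31358/95 + (705 + 262 - 404) = 31358/95 + 563 = 84843/95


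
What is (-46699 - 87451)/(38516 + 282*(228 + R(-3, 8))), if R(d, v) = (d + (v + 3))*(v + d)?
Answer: -67075/57046 ≈ -1.1758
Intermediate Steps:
R(d, v) = (d + v)*(3 + d + v) (R(d, v) = (d + (3 + v))*(d + v) = (3 + d + v)*(d + v) = (d + v)*(3 + d + v))
(-46699 - 87451)/(38516 + 282*(228 + R(-3, 8))) = (-46699 - 87451)/(38516 + 282*(228 + ((-3)² + 8² + 3*(-3) + 3*8 + 2*(-3)*8))) = -134150/(38516 + 282*(228 + (9 + 64 - 9 + 24 - 48))) = -134150/(38516 + 282*(228 + 40)) = -134150/(38516 + 282*268) = -134150/(38516 + 75576) = -134150/114092 = -134150*1/114092 = -67075/57046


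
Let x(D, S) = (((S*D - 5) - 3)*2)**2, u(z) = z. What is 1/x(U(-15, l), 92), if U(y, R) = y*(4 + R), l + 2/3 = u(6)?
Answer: 1/664402176 ≈ 1.5051e-9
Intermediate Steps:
l = 16/3 (l = -2/3 + 6 = 16/3 ≈ 5.3333)
x(D, S) = (-16 + 2*D*S)**2 (x(D, S) = (((D*S - 5) - 3)*2)**2 = (((-5 + D*S) - 3)*2)**2 = ((-8 + D*S)*2)**2 = (-16 + 2*D*S)**2)
1/x(U(-15, l), 92) = 1/(4*(-8 - 15*(4 + 16/3)*92)**2) = 1/(4*(-8 - 15*28/3*92)**2) = 1/(4*(-8 - 140*92)**2) = 1/(4*(-8 - 12880)**2) = 1/(4*(-12888)**2) = 1/(4*166100544) = 1/664402176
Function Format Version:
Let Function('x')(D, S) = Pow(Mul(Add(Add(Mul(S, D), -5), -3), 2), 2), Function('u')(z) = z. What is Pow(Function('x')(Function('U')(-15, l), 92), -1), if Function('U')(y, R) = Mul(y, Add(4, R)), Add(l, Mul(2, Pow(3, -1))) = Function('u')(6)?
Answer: Rational(1, 664402176) ≈ 1.5051e-9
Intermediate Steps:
l = Rational(16, 3) (l = Add(Rational(-2, 3), 6) = Rational(16, 3) ≈ 5.3333)
Function('x')(D, S) = Pow(Add(-16, Mul(2, D, S)), 2) (Function('x')(D, S) = Pow(Mul(Add(Add(Mul(D, S), -5), -3), 2), 2) = Pow(Mul(Add(Add(-5, Mul(D, S)), -3), 2), 2) = Pow(Mul(Add(-8, Mul(D, S)), 2), 2) = Pow(Add(-16, Mul(2, D, S)), 2))
Pow(Function('x')(Function('U')(-15, l), 92), -1) = Pow(Mul(4, Pow(Add(-8, Mul(Mul(-15, Add(4, Rational(16, 3))), 92)), 2)), -1) = Pow(Mul(4, Pow(Add(-8, Mul(Mul(-15, Rational(28, 3)), 92)), 2)), -1) = Pow(Mul(4, Pow(Add(-8, Mul(-140, 92)), 2)), -1) = Pow(Mul(4, Pow(Add(-8, -12880), 2)), -1) = Pow(Mul(4, Pow(-12888, 2)), -1) = Pow(Mul(4, 166100544), -1) = Pow(664402176, -1) = Rational(1, 664402176)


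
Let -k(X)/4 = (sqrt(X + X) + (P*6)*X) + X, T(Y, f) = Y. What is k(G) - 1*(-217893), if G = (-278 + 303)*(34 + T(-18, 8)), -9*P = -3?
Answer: 213093 - 80*sqrt(2) ≈ 2.1298e+5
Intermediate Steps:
P = 1/3 (P = -1/9*(-3) = 1/3 ≈ 0.33333)
G = 400 (G = (-278 + 303)*(34 - 18) = 25*16 = 400)
k(X) = -12*X - 4*sqrt(2)*sqrt(X) (k(X) = -4*((sqrt(X + X) + ((1/3)*6)*X) + X) = -4*((sqrt(2*X) + 2*X) + X) = -4*((sqrt(2)*sqrt(X) + 2*X) + X) = -4*((2*X + sqrt(2)*sqrt(X)) + X) = -4*(3*X + sqrt(2)*sqrt(X)) = -12*X - 4*sqrt(2)*sqrt(X))
k(G) - 1*(-217893) = (-12*400 - 4*sqrt(2)*sqrt(400)) - 1*(-217893) = (-4800 - 4*sqrt(2)*20) + 217893 = (-4800 - 80*sqrt(2)) + 217893 = 213093 - 80*sqrt(2)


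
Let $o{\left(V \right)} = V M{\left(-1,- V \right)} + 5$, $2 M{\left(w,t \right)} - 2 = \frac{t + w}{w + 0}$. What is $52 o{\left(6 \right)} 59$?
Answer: $98176$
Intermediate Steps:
$M{\left(w,t \right)} = 1 + \frac{t + w}{2 w}$ ($M{\left(w,t \right)} = 1 + \frac{\left(t + w\right) \frac{1}{w + 0}}{2} = 1 + \frac{\left(t + w\right) \frac{1}{w}}{2} = 1 + \frac{\frac{1}{w} \left(t + w\right)}{2} = 1 + \frac{t + w}{2 w}$)
$o{\left(V \right)} = 5 + V \left(\frac{3}{2} + \frac{V}{2}\right)$ ($o{\left(V \right)} = V \frac{- V + 3 \left(-1\right)}{2 \left(-1\right)} + 5 = V \frac{1}{2} \left(-1\right) \left(- V - 3\right) + 5 = V \frac{1}{2} \left(-1\right) \left(-3 - V\right) + 5 = V \left(\frac{3}{2} + \frac{V}{2}\right) + 5 = 5 + V \left(\frac{3}{2} + \frac{V}{2}\right)$)
$52 o{\left(6 \right)} 59 = 52 \left(5 + \frac{1}{2} \cdot 6 \left(3 + 6\right)\right) 59 = 52 \left(5 + \frac{1}{2} \cdot 6 \cdot 9\right) 59 = 52 \left(5 + 27\right) 59 = 52 \cdot 32 \cdot 59 = 1664 \cdot 59 = 98176$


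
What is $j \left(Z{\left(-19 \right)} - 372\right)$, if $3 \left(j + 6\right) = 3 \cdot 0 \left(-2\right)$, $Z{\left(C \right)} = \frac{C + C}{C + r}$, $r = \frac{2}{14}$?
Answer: $\frac{24419}{11} \approx 2219.9$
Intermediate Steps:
$r = \frac{1}{7}$ ($r = 2 \cdot \frac{1}{14} = \frac{1}{7} \approx 0.14286$)
$Z{\left(C \right)} = \frac{2 C}{\frac{1}{7} + C}$ ($Z{\left(C \right)} = \frac{C + C}{C + \frac{1}{7}} = \frac{2 C}{\frac{1}{7} + C}$)
$j = -6$ ($j = -6 + \frac{3 \cdot 0 \left(-2\right)}{3} = -6 + \frac{0 \left(-2\right)}{3} = -6 + \frac{1}{3} \cdot 0 = -6 + 0 = -6$)
$j \left(Z{\left(-19 \right)} - 372\right) = - 6 \left(14 \left(-19\right) \frac{1}{1 + 7 \left(-19\right)} - 372\right) = - 6 \left(14 \left(-19\right) \frac{1}{1 - 133} - 372\right) = - 6 \left(14 \left(-19\right) \frac{1}{-132} - 372\right) = - 6 \left(14 \left(-19\right) \left(- \frac{1}{132}\right) - 372\right) = - 6 \left(\frac{133}{66} - 372\right) = \left(-6\right) \left(- \frac{24419}{66}\right) = \frac{24419}{11}$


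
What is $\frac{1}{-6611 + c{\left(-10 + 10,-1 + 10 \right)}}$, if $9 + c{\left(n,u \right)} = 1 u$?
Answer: $- \frac{1}{6611} \approx -0.00015126$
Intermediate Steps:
$c{\left(n,u \right)} = -9 + u$ ($c{\left(n,u \right)} = -9 + 1 u = -9 + u$)
$\frac{1}{-6611 + c{\left(-10 + 10,-1 + 10 \right)}} = \frac{1}{-6611 + \left(-9 + \left(-1 + 10\right)\right)} = \frac{1}{-6611 + \left(-9 + 9\right)} = \frac{1}{-6611 + 0} = \frac{1}{-6611} = - \frac{1}{6611}$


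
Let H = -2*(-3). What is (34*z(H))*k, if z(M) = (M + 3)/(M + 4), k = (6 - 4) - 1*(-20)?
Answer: 3366/5 ≈ 673.20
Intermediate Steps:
H = 6
k = 22 (k = 2 + 20 = 22)
z(M) = (3 + M)/(4 + M)
(34*z(H))*k = (34*((3 + 6)/(4 + 6)))*22 = (34*(9/10))*22 = (153/5)*22 = 3366/5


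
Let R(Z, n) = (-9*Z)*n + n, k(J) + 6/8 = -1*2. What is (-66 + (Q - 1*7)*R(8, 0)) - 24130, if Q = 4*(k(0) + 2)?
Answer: -24196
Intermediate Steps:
k(J) = -11/4 (k(J) = -¾ - 1*2 = -¾ - 2 = -11/4)
Q = -3 (Q = 4*(-11/4 + 2) = 4*(-¾) = -3)
R(Z, n) = n - 9*Z*n (R(Z, n) = -9*Z*n + n = n - 9*Z*n)
(-66 + (Q - 1*7)*R(8, 0)) - 24130 = (-66 + (-3 - 1*7)*(0*(1 - 9*8))) - 24130 = (-66 + (-3 - 7)*(0*(1 - 72))) - 24130 = (-66 - 0*(-71)) - 24130 = (-66 - 10*0) - 24130 = (-66 + 0) - 24130 = -66 - 24130 = -24196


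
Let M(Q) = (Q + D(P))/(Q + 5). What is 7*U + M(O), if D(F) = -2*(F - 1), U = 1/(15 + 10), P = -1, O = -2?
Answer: 71/75 ≈ 0.94667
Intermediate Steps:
U = 1/25 ≈ 0.040000
D(F) = 2 - 2*F (D(F) = -2*(-1 + F) = 2 - 2*F)
M(Q) = (4 + Q)/(5 + Q) (M(Q) = (Q + (2 - 2*(-1)))/(Q + 5) = (Q + (2 + 2))/(5 + Q) = (Q + 4)/(5 + Q) = (4 + Q)/(5 + Q))
7*U + M(O) = 7*(1/25) + (4 - 2)/(5 - 2) = 7/25 + 2/3 = 7/25 + (⅓)*2 = 7/25 + ⅔ = 71/75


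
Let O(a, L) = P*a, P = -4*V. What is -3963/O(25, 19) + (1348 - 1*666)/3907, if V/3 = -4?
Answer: -4888347/1562800 ≈ -3.1279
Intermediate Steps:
V = -12 (V = 3*(-4) = -12)
P = 48 (P = -4*(-12) = 48)
O(a, L) = 48*a
-3963/O(25, 19) + (1348 - 1*666)/3907 = -3963/(48*25) + (1348 - 1*666)/3907 = -3963/1200 + (1348 - 666)*(1/3907) = -3963*1/1200 + 682*(1/3907) = -1321/400 + 682/3907 = -4888347/1562800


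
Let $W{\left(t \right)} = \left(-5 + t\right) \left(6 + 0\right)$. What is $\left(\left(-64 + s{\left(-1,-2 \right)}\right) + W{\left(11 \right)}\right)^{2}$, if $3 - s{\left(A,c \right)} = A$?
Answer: $576$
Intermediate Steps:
$s{\left(A,c \right)} = 3 - A$
$W{\left(t \right)} = -30 + 6 t$ ($W{\left(t \right)} = \left(-5 + t\right) 6 = -30 + 6 t$)
$\left(\left(-64 + s{\left(-1,-2 \right)}\right) + W{\left(11 \right)}\right)^{2} = \left(\left(-64 + \left(3 - -1\right)\right) + \left(-30 + 6 \cdot 11\right)\right)^{2} = \left(\left(-64 + \left(3 + 1\right)\right) + \left(-30 + 66\right)\right)^{2} = \left(\left(-64 + 4\right) + 36\right)^{2} = \left(-60 + 36\right)^{2} = \left(-24\right)^{2} = 576$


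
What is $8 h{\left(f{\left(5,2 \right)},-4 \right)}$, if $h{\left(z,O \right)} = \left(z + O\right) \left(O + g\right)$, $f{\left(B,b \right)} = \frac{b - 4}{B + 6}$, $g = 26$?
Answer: $-736$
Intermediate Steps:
$f{\left(B,b \right)} = \frac{-4 + b}{6 + B}$
$h{\left(z,O \right)} = \left(26 + O\right) \left(O + z\right)$ ($h{\left(z,O \right)} = \left(z + O\right) \left(O + 26\right) = \left(O + z\right) \left(26 + O\right) = \left(26 + O\right) \left(O + z\right)$)
$8 h{\left(f{\left(5,2 \right)},-4 \right)} = 8 \left(\left(-4\right)^{2} + 26 \left(-4\right) + 26 \frac{-4 + 2}{6 + 5} - 4 \frac{-4 + 2}{6 + 5}\right) = 8 \left(16 - 104 + 26 \cdot \frac{1}{11} \left(-2\right) - 4 \cdot \frac{1}{11} \left(-2\right)\right) = 8 \left(16 - 104 + 26 \left(- \frac{2}{11}\right) - - \frac{8}{11}\right) = 8 \left(16 - 104 - \frac{52}{11} + \frac{8}{11}\right) = 8 \left(-92\right) = -736$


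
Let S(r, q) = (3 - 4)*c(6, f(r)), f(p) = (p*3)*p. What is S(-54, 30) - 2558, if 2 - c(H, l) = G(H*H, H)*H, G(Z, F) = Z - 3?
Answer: -2362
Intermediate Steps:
f(p) = 3*p² (f(p) = (3*p)*p = 3*p²)
G(Z, F) = -3 + Z
c(H, l) = 2 - H*(-3 + H²) (c(H, l) = 2 - (-3 + H*H)*H = 2 - (-3 + H²)*H = 2 - H*(-3 + H²))
S(r, q) = 196 (S(r, q) = (3 - 4)*(2 - 1*6*(-3 + 6²)) = -(2 - 1*6*(-3 + 36)) = -(2 - 1*6*33) = -(2 - 198) = -1*(-196) = 196)
S(-54, 30) - 2558 = 196 - 2558 = -2362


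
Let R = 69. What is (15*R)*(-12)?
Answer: -12420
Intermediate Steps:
(15*R)*(-12) = (15*69)*(-12) = 1035*(-12) = -12420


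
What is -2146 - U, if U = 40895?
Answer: -43041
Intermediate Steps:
-2146 - U = -2146 - 1*40895 = -2146 - 40895 = -43041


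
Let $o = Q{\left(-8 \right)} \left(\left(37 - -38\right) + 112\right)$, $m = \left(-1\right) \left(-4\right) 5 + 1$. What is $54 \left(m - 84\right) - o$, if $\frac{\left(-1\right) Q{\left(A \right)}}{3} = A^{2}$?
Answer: $32502$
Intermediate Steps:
$m = 21$ ($m = 4 \cdot 5 + 1 = 20 + 1 = 21$)
$Q{\left(A \right)} = - 3 A^{2}$
$o = -35904$ ($o = - 3 \left(-8\right)^{2} \left(\left(37 - -38\right) + 112\right) = \left(-3\right) 64 \left(\left(37 + 38\right) + 112\right) = - 192 \left(75 + 112\right) = \left(-192\right) 187 = -35904$)
$54 \left(m - 84\right) - o = 54 \left(21 - 84\right) - -35904 = 54 \left(-63\right) + 35904 = -3402 + 35904 = 32502$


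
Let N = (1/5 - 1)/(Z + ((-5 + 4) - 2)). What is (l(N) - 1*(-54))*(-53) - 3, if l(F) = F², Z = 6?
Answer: -645473/225 ≈ -2868.8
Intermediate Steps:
N = -4/15 (N = (1/5 - 1)/(6 + ((-5 + 4) - 2)) = (⅕ - 1)/(6 + (-1 - 2)) = -4/(5*(6 - 3)) = -⅘/3 = -⅘*⅓ = -4/15 ≈ -0.26667)
(l(N) - 1*(-54))*(-53) - 3 = ((-4/15)² - 1*(-54))*(-53) - 3 = (16/225 + 54)*(-53) - 3 = (12166/225)*(-53) - 3 = -644798/225 - 3 = -645473/225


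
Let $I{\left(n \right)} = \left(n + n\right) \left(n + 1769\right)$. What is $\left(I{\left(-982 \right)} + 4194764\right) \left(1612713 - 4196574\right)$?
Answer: $-6844895839656$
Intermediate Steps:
$I{\left(n \right)} = 2 n \left(1769 + n\right)$
$\left(I{\left(-982 \right)} + 4194764\right) \left(1612713 - 4196574\right) = \left(2 \left(-982\right) \left(1769 - 982\right) + 4194764\right) \left(1612713 - 4196574\right) = \left(2 \left(-982\right) 787 + 4194764\right) \left(-2583861\right) = \left(-1545668 + 4194764\right) \left(-2583861\right) = 2649096 \left(-2583861\right) = -6844895839656$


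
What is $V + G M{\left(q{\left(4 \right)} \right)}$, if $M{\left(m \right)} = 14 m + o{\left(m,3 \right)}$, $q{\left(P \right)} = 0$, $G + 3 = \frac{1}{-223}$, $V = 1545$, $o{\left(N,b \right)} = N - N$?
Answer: $1545$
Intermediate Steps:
$o{\left(N,b \right)} = 0$
$G = - \frac{670}{223}$ ($G = -3 + \frac{1}{-223} = -3 - \frac{1}{223} = - \frac{670}{223} \approx -3.0045$)
$M{\left(m \right)} = 14 m$ ($M{\left(m \right)} = 14 m + 0 = 14 m$)
$V + G M{\left(q{\left(4 \right)} \right)} = 1545 - \frac{670 \cdot 14 \cdot 0}{223} = 1545 - 0 = 1545 + 0 = 1545$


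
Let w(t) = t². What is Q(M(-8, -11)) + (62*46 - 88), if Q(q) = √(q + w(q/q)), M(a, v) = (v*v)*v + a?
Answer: 2764 + I*√1338 ≈ 2764.0 + 36.579*I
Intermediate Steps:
M(a, v) = a + v³ (M(a, v) = v²*v + a = v³ + a = a + v³)
Q(q) = √(1 + q) (Q(q) = √(q + (q/q)²) = √(q + 1²) = √(q + 1) = √(1 + q))
Q(M(-8, -11)) + (62*46 - 88) = √(1 + (-8 + (-11)³)) + (62*46 - 88) = √(1 + (-8 - 1331)) + (2852 - 88) = √(1 - 1339) + 2764 = √(-1338) + 2764 = I*√1338 + 2764 = 2764 + I*√1338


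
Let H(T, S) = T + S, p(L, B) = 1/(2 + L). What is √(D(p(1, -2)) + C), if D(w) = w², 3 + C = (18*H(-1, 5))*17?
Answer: √10990/3 ≈ 34.944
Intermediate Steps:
H(T, S) = S + T
C = 1221 (C = -3 + (18*(5 - 1))*17 = -3 + (18*4)*17 = -3 + 72*17 = -3 + 1224 = 1221)
√(D(p(1, -2)) + C) = √((1/(2 + 1))² + 1221) = √((1/3)² + 1221) = √((⅓)² + 1221) = √(⅑ + 1221) = √(10990/9) = √10990/3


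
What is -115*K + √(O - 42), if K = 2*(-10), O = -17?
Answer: 2300 + I*√59 ≈ 2300.0 + 7.6811*I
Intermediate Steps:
K = -20
-115*K + √(O - 42) = -115*(-20) + √(-17 - 42) = 2300 + √(-59) = 2300 + I*√59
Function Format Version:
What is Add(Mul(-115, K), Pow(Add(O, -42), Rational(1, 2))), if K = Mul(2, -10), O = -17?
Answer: Add(2300, Mul(I, Pow(59, Rational(1, 2)))) ≈ Add(2300.0, Mul(7.6811, I))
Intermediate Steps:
K = -20
Add(Mul(-115, K), Pow(Add(O, -42), Rational(1, 2))) = Add(Mul(-115, -20), Pow(Add(-17, -42), Rational(1, 2))) = Add(2300, Pow(-59, Rational(1, 2))) = Add(2300, Mul(I, Pow(59, Rational(1, 2))))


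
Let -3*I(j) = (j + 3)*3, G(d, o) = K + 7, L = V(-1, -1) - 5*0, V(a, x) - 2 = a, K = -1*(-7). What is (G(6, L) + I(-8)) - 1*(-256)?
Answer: 275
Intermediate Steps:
K = 7
V(a, x) = 2 + a
L = 1 (L = (2 - 1) - 5*0 = 1 + 0 = 1)
G(d, o) = 14 (G(d, o) = 7 + 7 = 14)
I(j) = -3 - j (I(j) = -(j + 3)*3/3 = -(3 + j)*3/3 = -(9 + 3*j)/3 = -3 - j)
(G(6, L) + I(-8)) - 1*(-256) = (14 + (-3 - 1*(-8))) - 1*(-256) = (14 + (-3 + 8)) + 256 = (14 + 5) + 256 = 19 + 256 = 275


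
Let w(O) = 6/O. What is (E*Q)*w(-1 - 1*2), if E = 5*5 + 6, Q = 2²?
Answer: -248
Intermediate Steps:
Q = 4
E = 31 (E = 25 + 6 = 31)
(E*Q)*w(-1 - 1*2) = (31*4)*(6/(-1 - 1*2)) = 124*(6/(-1 - 2)) = 124*(6/(-3)) = 124*(6*(-⅓)) = 124*(-2) = -248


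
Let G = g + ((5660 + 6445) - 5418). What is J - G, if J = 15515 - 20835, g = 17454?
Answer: -29461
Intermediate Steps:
G = 24141 (G = 17454 + ((5660 + 6445) - 5418) = 17454 + (12105 - 5418) = 17454 + 6687 = 24141)
J = -5320
J - G = -5320 - 1*24141 = -5320 - 24141 = -29461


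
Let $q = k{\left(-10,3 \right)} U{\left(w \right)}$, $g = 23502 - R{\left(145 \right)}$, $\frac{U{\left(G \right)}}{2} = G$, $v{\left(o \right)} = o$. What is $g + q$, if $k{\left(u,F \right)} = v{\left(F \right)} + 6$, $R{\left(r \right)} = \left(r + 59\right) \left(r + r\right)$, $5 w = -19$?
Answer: $- \frac{178632}{5} \approx -35726.0$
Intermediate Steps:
$w = - \frac{19}{5}$ ($w = \frac{1}{5} \left(-19\right) = - \frac{19}{5} \approx -3.8$)
$R{\left(r \right)} = 2 r \left(59 + r\right)$ ($R{\left(r \right)} = \left(59 + r\right) 2 r = 2 r \left(59 + r\right)$)
$k{\left(u,F \right)} = 6 + F$ ($k{\left(u,F \right)} = F + 6 = 6 + F$)
$U{\left(G \right)} = 2 G$
$g = -35658$ ($g = 23502 - 2 \cdot 145 \left(59 + 145\right) = 23502 - 2 \cdot 145 \cdot 204 = 23502 - 59160 = -35658$)
$q = - \frac{342}{5}$ ($q = \left(6 + 3\right) 2 \left(- \frac{19}{5}\right) = 9 \left(- \frac{38}{5}\right) = - \frac{342}{5} \approx -68.4$)
$g + q = -35658 - \frac{342}{5} = - \frac{178632}{5}$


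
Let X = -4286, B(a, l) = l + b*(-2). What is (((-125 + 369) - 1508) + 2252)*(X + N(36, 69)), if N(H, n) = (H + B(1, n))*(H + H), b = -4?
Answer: 3803800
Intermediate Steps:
B(a, l) = 8 + l (B(a, l) = l - 4*(-2) = l + 8 = 8 + l)
N(H, n) = 2*H*(8 + H + n) (N(H, n) = (H + (8 + n))*(H + H) = (8 + H + n)*(2*H) = 2*H*(8 + H + n))
(((-125 + 369) - 1508) + 2252)*(X + N(36, 69)) = (((-125 + 369) - 1508) + 2252)*(-4286 + 2*36*(8 + 36 + 69)) = ((244 - 1508) + 2252)*(-4286 + 2*36*113) = (-1264 + 2252)*(-4286 + 8136) = 988*3850 = 3803800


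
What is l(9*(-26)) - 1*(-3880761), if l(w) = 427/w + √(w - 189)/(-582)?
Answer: 908097647/234 - I*√47/194 ≈ 3.8808e+6 - 0.035338*I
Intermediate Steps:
l(w) = 427/w - √(-189 + w)/582 (l(w) = 427/w + √(-189 + w)*(-1/582) = 427/w - √(-189 + w)/582)
l(9*(-26)) - 1*(-3880761) = (427/((9*(-26))) - √(-189 + 9*(-26))/582) - 1*(-3880761) = (427/(-234) - √(-189 - 234)/582) + 3880761 = (427*(-1/234) - I*√47/194) + 3880761 = (-427/234 - I*√47/194) + 3880761 = 908097647/234 - I*√47/194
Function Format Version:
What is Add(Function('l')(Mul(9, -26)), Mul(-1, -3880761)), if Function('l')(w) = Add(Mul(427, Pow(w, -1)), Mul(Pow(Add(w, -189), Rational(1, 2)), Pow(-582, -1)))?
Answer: Add(Rational(908097647, 234), Mul(Rational(-1, 194), I, Pow(47, Rational(1, 2)))) ≈ Add(3.8808e+6, Mul(-0.035338, I))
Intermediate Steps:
Function('l')(w) = Add(Mul(427, Pow(w, -1)), Mul(Rational(-1, 582), Pow(Add(-189, w), Rational(1, 2)))) (Function('l')(w) = Add(Mul(427, Pow(w, -1)), Mul(Pow(Add(-189, w), Rational(1, 2)), Rational(-1, 582))) = Add(Mul(427, Pow(w, -1)), Mul(Rational(-1, 582), Pow(Add(-189, w), Rational(1, 2)))))
Add(Function('l')(Mul(9, -26)), Mul(-1, -3880761)) = Add(Add(Mul(427, Pow(Mul(9, -26), -1)), Mul(Rational(-1, 582), Pow(Add(-189, Mul(9, -26)), Rational(1, 2)))), Mul(-1, -3880761)) = Add(Add(Mul(427, Pow(-234, -1)), Mul(Rational(-1, 582), Pow(Add(-189, -234), Rational(1, 2)))), 3880761) = Add(Add(Mul(427, Rational(-1, 234)), Mul(Rational(-1, 582), Pow(-423, Rational(1, 2)))), 3880761) = Add(Add(Rational(-427, 234), Mul(Rational(-1, 582), Mul(3, I, Pow(47, Rational(1, 2))))), 3880761) = Add(Add(Rational(-427, 234), Mul(Rational(-1, 194), I, Pow(47, Rational(1, 2)))), 3880761) = Add(Rational(908097647, 234), Mul(Rational(-1, 194), I, Pow(47, Rational(1, 2))))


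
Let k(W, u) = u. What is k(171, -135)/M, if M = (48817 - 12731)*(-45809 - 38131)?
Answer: 9/201937256 ≈ 4.4568e-8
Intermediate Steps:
M = -3029058840 (M = 36086*(-83940) = -3029058840)
k(171, -135)/M = -135/(-3029058840) = -135*(-1/3029058840) = 9/201937256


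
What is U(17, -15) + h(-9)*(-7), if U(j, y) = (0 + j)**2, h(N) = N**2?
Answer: -278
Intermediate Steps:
U(j, y) = j**2
U(17, -15) + h(-9)*(-7) = 17**2 + (-9)**2*(-7) = 289 + 81*(-7) = 289 - 567 = -278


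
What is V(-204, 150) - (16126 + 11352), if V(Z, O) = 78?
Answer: -27400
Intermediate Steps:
V(-204, 150) - (16126 + 11352) = 78 - (16126 + 11352) = 78 - 1*27478 = 78 - 27478 = -27400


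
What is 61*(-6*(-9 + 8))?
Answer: 366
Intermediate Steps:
61*(-6*(-9 + 8)) = 61*(-6*(-1)) = 61*6 = 366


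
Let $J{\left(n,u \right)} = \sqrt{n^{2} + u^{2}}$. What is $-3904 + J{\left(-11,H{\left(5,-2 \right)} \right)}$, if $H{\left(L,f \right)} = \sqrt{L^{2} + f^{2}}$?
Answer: $-3904 + 5 \sqrt{6} \approx -3891.8$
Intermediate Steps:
$-3904 + J{\left(-11,H{\left(5,-2 \right)} \right)} = -3904 + \sqrt{\left(-11\right)^{2} + \left(\sqrt{5^{2} + \left(-2\right)^{2}}\right)^{2}} = -3904 + \sqrt{121 + \left(\sqrt{25 + 4}\right)^{2}} = -3904 + \sqrt{121 + \left(\sqrt{29}\right)^{2}} = -3904 + \sqrt{121 + 29} = -3904 + \sqrt{150} = -3904 + 5 \sqrt{6}$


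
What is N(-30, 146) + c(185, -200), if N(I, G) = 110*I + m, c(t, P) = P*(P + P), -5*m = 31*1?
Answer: 383469/5 ≈ 76694.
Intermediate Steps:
m = -31/5 ≈ -6.2000
c(t, P) = 2*P**2 (c(t, P) = P*(2*P) = 2*P**2)
N(I, G) = -31/5 + 110*I (N(I, G) = 110*I - 31/5 = -31/5 + 110*I)
N(-30, 146) + c(185, -200) = (-31/5 + 110*(-30)) + 2*(-200)**2 = (-31/5 - 3300) + 2*40000 = -16531/5 + 80000 = 383469/5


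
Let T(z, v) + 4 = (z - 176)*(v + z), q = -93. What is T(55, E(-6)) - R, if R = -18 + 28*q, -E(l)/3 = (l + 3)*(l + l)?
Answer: 9031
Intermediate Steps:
E(l) = -6*l*(3 + l) (E(l) = -3*(l + 3)*(l + l) = -3*(3 + l)*2*l = -6*l*(3 + l))
T(z, v) = -4 + (-176 + z)*(v + z) (T(z, v) = -4 + (z - 176)*(v + z) = -4 + (-176 + z)*(v + z))
R = -2622 (R = -18 + 28*(-93) = -18 - 2604 = -2622)
T(55, E(-6)) - R = (-4 + 55² - (-1056)*(-6)*(3 - 6) - 176*55 - 6*(-6)*(3 - 6)*55) - 1*(-2622) = (-4 + 3025 - (-1056)*(-6)*(-3) - 9680 - 6*(-6)*(-3)*55) + 2622 = (-4 + 3025 - 176*(-108) - 9680 - 108*55) + 2622 = (-4 + 3025 + 19008 - 9680 - 5940) + 2622 = 6409 + 2622 = 9031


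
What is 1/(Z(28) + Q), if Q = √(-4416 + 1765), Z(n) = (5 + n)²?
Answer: 99/108052 - I*√2651/1188572 ≈ 0.00091623 - 4.3319e-5*I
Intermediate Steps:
Q = I*√2651 (Q = √(-2651) = I*√2651 ≈ 51.488*I)
1/(Z(28) + Q) = 1/((5 + 28)² + I*√2651) = 1/(33² + I*√2651) = 1/(1089 + I*√2651)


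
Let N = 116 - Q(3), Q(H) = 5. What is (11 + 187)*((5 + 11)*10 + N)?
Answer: 53658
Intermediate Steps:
N = 111 (N = 116 - 1*5 = 116 - 5 = 111)
(11 + 187)*((5 + 11)*10 + N) = (11 + 187)*((5 + 11)*10 + 111) = 198*(16*10 + 111) = 198*(160 + 111) = 198*271 = 53658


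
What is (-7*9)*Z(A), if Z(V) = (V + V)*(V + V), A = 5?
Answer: -6300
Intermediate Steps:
Z(V) = 4*V² (Z(V) = (2*V)*(2*V) = 4*V²)
(-7*9)*Z(A) = (-7*9)*(4*5²) = -252*25 = -63*100 = -6300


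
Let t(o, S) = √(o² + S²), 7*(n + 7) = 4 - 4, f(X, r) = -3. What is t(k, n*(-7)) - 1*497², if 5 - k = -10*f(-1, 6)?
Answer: -247009 + √3026 ≈ -2.4695e+5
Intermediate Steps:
n = -7 (n = -7 + (4 - 4)/7 = -7 + (⅐)*0 = -7 + 0 = -7)
k = -25 (k = 5 - (-10)*(-3) = 5 - 1*30 = 5 - 30 = -25)
t(o, S) = √(S² + o²)
t(k, n*(-7)) - 1*497² = √((-7*(-7))² + (-25)²) - 1*497² = √(49² + 625) - 1*247009 = √(2401 + 625) - 247009 = √3026 - 247009 = -247009 + √3026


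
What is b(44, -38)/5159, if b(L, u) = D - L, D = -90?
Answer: -2/77 ≈ -0.025974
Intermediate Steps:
b(L, u) = -90 - L
b(44, -38)/5159 = (-90 - 1*44)/5159 = (-90 - 44)*(1/5159) = -134*1/5159 = -2/77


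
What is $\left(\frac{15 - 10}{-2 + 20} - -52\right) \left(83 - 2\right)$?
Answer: $\frac{8469}{2} \approx 4234.5$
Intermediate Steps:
$\left(\frac{15 - 10}{-2 + 20} - -52\right) \left(83 - 2\right) = \left(\frac{5}{18} + 52\right) 81 = \frac{941}{18} \cdot 81 = \frac{8469}{2}$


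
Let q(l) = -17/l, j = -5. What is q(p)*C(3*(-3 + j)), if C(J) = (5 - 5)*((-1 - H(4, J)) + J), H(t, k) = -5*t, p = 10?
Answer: 0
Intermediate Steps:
C(J) = 0 (C(J) = (5 - 5)*((-1 - (-5)*4) + J) = 0*((-1 - 1*(-20)) + J) = 0*((-1 + 20) + J) = 0*(19 + J) = 0)
q(p)*C(3*(-3 + j)) = -17/10*0 = 0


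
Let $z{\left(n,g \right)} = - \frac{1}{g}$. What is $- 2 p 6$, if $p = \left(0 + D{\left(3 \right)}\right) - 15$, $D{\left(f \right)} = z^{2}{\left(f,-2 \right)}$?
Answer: $177$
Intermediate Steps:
$D{\left(f \right)} = \frac{1}{4}$ ($D{\left(f \right)} = \left(- \frac{1}{-2}\right)^{2} = \left(\left(-1\right) \left(- \frac{1}{2}\right)\right)^{2} = \left(\frac{1}{2}\right)^{2} = \frac{1}{4}$)
$p = - \frac{59}{4}$ ($p = \left(0 + \frac{1}{4}\right) - 15 = \frac{1}{4} - 15 = - \frac{59}{4} \approx -14.75$)
$- 2 p 6 = \left(-2\right) \left(- \frac{59}{4}\right) 6 = \frac{59}{2} \cdot 6 = 177$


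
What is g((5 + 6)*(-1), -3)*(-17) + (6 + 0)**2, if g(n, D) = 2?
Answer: 2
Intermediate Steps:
g((5 + 6)*(-1), -3)*(-17) + (6 + 0)**2 = 2*(-17) + (6 + 0)**2 = -34 + 6**2 = -34 + 36 = 2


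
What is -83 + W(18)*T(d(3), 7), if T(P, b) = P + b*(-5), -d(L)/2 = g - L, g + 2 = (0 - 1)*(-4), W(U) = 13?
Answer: -512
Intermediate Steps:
g = 2 (g = -2 + (0 - 1)*(-4) = -2 - 1*(-4) = -2 + 4 = 2)
d(L) = -4 + 2*L (d(L) = -2*(2 - L) = -4 + 2*L)
T(P, b) = P - 5*b
-83 + W(18)*T(d(3), 7) = -83 + 13*((-4 + 2*3) - 5*7) = -83 + 13*((-4 + 6) - 35) = -83 + 13*(2 - 35) = -83 + 13*(-33) = -83 - 429 = -512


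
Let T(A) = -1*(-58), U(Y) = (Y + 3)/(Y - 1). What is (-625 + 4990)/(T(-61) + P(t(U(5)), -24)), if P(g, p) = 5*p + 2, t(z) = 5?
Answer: -291/4 ≈ -72.750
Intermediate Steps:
U(Y) = (3 + Y)/(-1 + Y)
T(A) = 58
P(g, p) = 2 + 5*p
(-625 + 4990)/(T(-61) + P(t(U(5)), -24)) = (-625 + 4990)/(58 + (2 + 5*(-24))) = 4365/(58 + (2 - 120)) = 4365/(58 - 118) = 4365/(-60) = 4365*(-1/60) = -291/4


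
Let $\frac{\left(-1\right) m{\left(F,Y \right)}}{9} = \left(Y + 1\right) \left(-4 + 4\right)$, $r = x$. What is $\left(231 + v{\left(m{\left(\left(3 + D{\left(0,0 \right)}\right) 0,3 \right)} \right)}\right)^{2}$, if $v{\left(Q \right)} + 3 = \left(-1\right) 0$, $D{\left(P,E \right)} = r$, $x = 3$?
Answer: $51984$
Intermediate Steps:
$r = 3$
$D{\left(P,E \right)} = 3$
$m{\left(F,Y \right)} = 0$ ($m{\left(F,Y \right)} = - 9 \left(Y + 1\right) \left(-4 + 4\right) = - 9 \left(1 + Y\right) 0 = \left(-9\right) 0 = 0$)
$v{\left(Q \right)} = -3$ ($v{\left(Q \right)} = -3 - 0 = -3 + 0 = -3$)
$\left(231 + v{\left(m{\left(\left(3 + D{\left(0,0 \right)}\right) 0,3 \right)} \right)}\right)^{2} = \left(231 - 3\right)^{2} = 228^{2} = 51984$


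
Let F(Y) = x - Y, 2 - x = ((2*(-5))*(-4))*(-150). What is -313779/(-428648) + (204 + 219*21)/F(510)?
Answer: 945517653/588533704 ≈ 1.6066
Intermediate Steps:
x = 6002 (x = 2 - (2*(-5))*(-4)*(-150) = 2 - (-10*(-4))*(-150) = 2 - 40*(-150) = 2 - 1*(-6000) = 2 + 6000 = 6002)
F(Y) = 6002 - Y
-313779/(-428648) + (204 + 219*21)/F(510) = -313779/(-428648) + (204 + 219*21)/(6002 - 1*510) = -313779*(-1/428648) + (204 + 4599)/(6002 - 510) = 313779/428648 + 4803/5492 = 945517653/588533704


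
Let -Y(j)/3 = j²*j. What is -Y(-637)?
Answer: -775424559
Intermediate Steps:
Y(j) = -3*j³ (Y(j) = -3*j²*j = -3*j³)
-Y(-637) = -(-3)*(-637)³ = -(-3)*(-258474853) = -1*775424559 = -775424559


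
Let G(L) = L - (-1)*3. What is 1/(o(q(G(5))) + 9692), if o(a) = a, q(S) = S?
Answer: 1/9700 ≈ 0.00010309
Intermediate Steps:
G(L) = 3 + L (G(L) = L - 1*(-3) = L + 3 = 3 + L)
1/(o(q(G(5))) + 9692) = 1/((3 + 5) + 9692) = 1/(8 + 9692) = 1/9700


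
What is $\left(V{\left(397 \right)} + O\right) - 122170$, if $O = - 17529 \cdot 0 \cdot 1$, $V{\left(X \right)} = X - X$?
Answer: $-122170$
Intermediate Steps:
$V{\left(X \right)} = 0$
$O = 0$ ($O = \left(-17529\right) 0 = 0$)
$\left(V{\left(397 \right)} + O\right) - 122170 = \left(0 + 0\right) - 122170 = 0 - 122170 = -122170$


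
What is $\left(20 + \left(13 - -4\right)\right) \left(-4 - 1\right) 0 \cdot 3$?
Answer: $0$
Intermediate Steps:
$\left(20 + \left(13 - -4\right)\right) \left(-4 - 1\right) 0 \cdot 3 = \left(20 + \left(13 + 4\right)\right) \left(\left(-5\right) 0\right) = \left(20 + 17\right) 0 = 37 \cdot 0 = 0$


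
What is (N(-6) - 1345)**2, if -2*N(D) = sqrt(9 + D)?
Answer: (2690 + sqrt(3))**2/4 ≈ 1.8114e+6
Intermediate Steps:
N(D) = -sqrt(9 + D)/2
(N(-6) - 1345)**2 = (-sqrt(9 - 6)/2 - 1345)**2 = (-sqrt(3)/2 - 1345)**2 = (-1345 - sqrt(3)/2)**2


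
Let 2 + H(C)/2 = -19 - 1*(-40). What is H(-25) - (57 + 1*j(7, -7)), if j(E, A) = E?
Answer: -26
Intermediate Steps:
H(C) = 38 (H(C) = -4 + 2*(-19 - 1*(-40)) = -4 + 2*(-19 + 40) = -4 + 2*21 = -4 + 42 = 38)
H(-25) - (57 + 1*j(7, -7)) = 38 - (57 + 1*7) = 38 - (57 + 7) = 38 - 1*64 = 38 - 64 = -26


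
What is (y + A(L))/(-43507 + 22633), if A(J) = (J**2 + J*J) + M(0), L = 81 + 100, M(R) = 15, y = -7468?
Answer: -58069/20874 ≈ -2.7819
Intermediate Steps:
L = 181
A(J) = 15 + 2*J**2 (A(J) = (J**2 + J*J) + 15 = (J**2 + J**2) + 15 = 2*J**2 + 15 = 15 + 2*J**2)
(y + A(L))/(-43507 + 22633) = (-7468 + (15 + 2*181**2))/(-43507 + 22633) = (-7468 + (15 + 2*32761))/(-20874) = (-7468 + (15 + 65522))*(-1/20874) = (-7468 + 65537)*(-1/20874) = 58069*(-1/20874) = -58069/20874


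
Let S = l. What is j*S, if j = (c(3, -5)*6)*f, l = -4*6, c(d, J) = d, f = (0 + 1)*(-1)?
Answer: 432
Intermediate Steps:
f = -1 (f = 1*(-1) = -1)
l = -24
S = -24
j = -18 (j = (3*6)*(-1) = 18*(-1) = -18)
j*S = -18*(-24) = 432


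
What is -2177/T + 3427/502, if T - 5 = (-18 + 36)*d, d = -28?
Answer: 2802927/250498 ≈ 11.189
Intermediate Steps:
T = -499 (T = 5 + (-18 + 36)*(-28) = 5 + 18*(-28) = 5 - 504 = -499)
-2177/T + 3427/502 = -2177/(-499) + 3427/502 = -2177*(-1/499) + 3427*(1/502) = 2177/499 + 3427/502 = 2802927/250498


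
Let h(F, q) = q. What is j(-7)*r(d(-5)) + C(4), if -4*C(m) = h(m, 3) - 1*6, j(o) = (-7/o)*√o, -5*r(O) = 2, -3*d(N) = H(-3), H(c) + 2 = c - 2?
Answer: ¾ - 2*I*√7/5 ≈ 0.75 - 1.0583*I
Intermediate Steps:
H(c) = -4 + c (H(c) = -2 + (c - 2) = -2 + (-2 + c) = -4 + c)
d(N) = 7/3 (d(N) = -(-4 - 3)/3 = -⅓*(-7) = 7/3)
r(O) = -⅖ (r(O) = -⅕*2 = -⅖)
j(o) = -7/√o
C(m) = ¾ (C(m) = -(3 - 1*6)/4 = -(3 - 6)/4 = -¼*(-3) = ¾)
j(-7)*r(d(-5)) + C(4) = -(-1)*I*√7*(-⅖) + ¾ = (I*√7)*(-⅖) + ¾ = -2*I*√7/5 + ¾ = ¾ - 2*I*√7/5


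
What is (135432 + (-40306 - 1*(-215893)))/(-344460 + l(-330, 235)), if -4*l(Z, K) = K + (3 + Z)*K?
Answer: -622038/650615 ≈ -0.95608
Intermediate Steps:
l(Z, K) = -K/4 - K*(3 + Z)/4 (l(Z, K) = -(K + (3 + Z)*K)/4 = -(K + K*(3 + Z))/4 = -K/4 - K*(3 + Z)/4)
(135432 + (-40306 - 1*(-215893)))/(-344460 + l(-330, 235)) = (135432 + (-40306 - 1*(-215893)))/(-344460 - ¼*235*(4 - 330)) = (135432 + (-40306 + 215893))/(-344460 - ¼*235*(-326)) = (135432 + 175587)/(-344460 + 38305/2) = 311019/(-650615/2) = 311019*(-2/650615) = -622038/650615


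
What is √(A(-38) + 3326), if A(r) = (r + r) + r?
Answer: 2*√803 ≈ 56.674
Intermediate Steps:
A(r) = 3*r (A(r) = 2*r + r = 3*r)
√(A(-38) + 3326) = √(3*(-38) + 3326) = √(-114 + 3326) = √3212 = 2*√803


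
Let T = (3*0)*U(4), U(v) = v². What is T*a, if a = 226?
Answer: 0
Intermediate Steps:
T = 0 (T = (3*0)*4² = 0*16 = 0)
T*a = 0*226 = 0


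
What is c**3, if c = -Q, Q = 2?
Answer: -8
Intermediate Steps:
c = -2 (c = -1*2 = -2)
c**3 = (-2)**3 = -8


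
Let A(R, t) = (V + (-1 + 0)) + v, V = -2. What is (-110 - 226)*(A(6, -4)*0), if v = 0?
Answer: 0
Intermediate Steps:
A(R, t) = -3 (A(R, t) = (-2 + (-1 + 0)) + 0 = (-2 - 1) + 0 = -3 + 0 = -3)
(-110 - 226)*(A(6, -4)*0) = (-110 - 226)*(-3*0) = -336*0 = 0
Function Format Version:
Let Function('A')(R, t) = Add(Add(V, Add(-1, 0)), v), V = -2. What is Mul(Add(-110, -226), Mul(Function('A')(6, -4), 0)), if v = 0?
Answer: 0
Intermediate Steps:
Function('A')(R, t) = -3 (Function('A')(R, t) = Add(Add(-2, Add(-1, 0)), 0) = Add(Add(-2, -1), 0) = Add(-3, 0) = -3)
Mul(Add(-110, -226), Mul(Function('A')(6, -4), 0)) = Mul(Add(-110, -226), Mul(-3, 0)) = Mul(-336, 0) = 0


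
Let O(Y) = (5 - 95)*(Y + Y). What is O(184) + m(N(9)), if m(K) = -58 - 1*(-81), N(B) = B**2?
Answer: -33097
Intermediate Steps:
O(Y) = -180*Y
m(K) = 23 (m(K) = -58 + 81 = 23)
O(184) + m(N(9)) = -180*184 + 23 = -33120 + 23 = -33097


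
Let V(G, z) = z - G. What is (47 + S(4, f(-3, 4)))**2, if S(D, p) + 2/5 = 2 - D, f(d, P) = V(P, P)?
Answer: 49729/25 ≈ 1989.2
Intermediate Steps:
f(d, P) = 0 (f(d, P) = P - P = 0)
S(D, p) = 8/5 - D (S(D, p) = -2/5 + (2 - D) = 8/5 - D)
(47 + S(4, f(-3, 4)))**2 = (47 + (8/5 - 1*4))**2 = (47 + (8/5 - 4))**2 = (47 - 12/5)**2 = (223/5)**2 = 49729/25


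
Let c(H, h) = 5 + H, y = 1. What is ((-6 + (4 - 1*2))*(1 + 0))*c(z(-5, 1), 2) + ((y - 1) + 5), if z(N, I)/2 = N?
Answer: 25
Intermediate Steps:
z(N, I) = 2*N
((-6 + (4 - 1*2))*(1 + 0))*c(z(-5, 1), 2) + ((y - 1) + 5) = ((-6 + (4 - 1*2))*(1 + 0))*(5 + 2*(-5)) + ((1 - 1) + 5) = ((-6 + (4 - 2))*1)*(5 - 10) + (0 + 5) = ((-6 + 2)*1)*(-5) + 5 = -4*1*(-5) + 5 = -4*(-5) + 5 = 20 + 5 = 25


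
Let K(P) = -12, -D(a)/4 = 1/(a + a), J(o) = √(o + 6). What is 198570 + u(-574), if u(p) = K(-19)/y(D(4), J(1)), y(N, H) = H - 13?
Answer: 5361416/27 + 2*√7/27 ≈ 1.9857e+5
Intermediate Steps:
J(o) = √(6 + o)
D(a) = -2/a (D(a) = -4/(a + a) = -4*1/(2*a) = -2/a)
y(N, H) = -13 + H
u(p) = -12/(-13 + √7) (u(p) = -12/(-13 + √(6 + 1)) = -12/(-13 + √7))
198570 + u(-574) = 198570 + (26/27 + 2*√7/27) = 5361416/27 + 2*√7/27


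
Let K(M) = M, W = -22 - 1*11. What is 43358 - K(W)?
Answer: 43391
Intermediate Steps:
W = -33 (W = -22 - 11 = -33)
43358 - K(W) = 43358 - 1*(-33) = 43358 + 33 = 43391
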